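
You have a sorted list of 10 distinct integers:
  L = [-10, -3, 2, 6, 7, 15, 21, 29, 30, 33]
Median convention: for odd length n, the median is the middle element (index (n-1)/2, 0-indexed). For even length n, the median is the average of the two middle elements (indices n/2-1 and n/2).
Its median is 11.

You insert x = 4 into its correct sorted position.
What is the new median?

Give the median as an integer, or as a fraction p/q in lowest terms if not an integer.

Old list (sorted, length 10): [-10, -3, 2, 6, 7, 15, 21, 29, 30, 33]
Old median = 11
Insert x = 4
Old length even (10). Middle pair: indices 4,5 = 7,15.
New length odd (11). New median = single middle element.
x = 4: 3 elements are < x, 7 elements are > x.
New sorted list: [-10, -3, 2, 4, 6, 7, 15, 21, 29, 30, 33]
New median = 7

Answer: 7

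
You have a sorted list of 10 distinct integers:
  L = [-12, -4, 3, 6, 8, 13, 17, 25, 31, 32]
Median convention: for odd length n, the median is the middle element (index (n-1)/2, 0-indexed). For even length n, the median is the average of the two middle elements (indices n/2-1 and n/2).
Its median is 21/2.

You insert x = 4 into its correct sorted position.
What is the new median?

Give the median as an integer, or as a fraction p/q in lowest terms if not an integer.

Old list (sorted, length 10): [-12, -4, 3, 6, 8, 13, 17, 25, 31, 32]
Old median = 21/2
Insert x = 4
Old length even (10). Middle pair: indices 4,5 = 8,13.
New length odd (11). New median = single middle element.
x = 4: 3 elements are < x, 7 elements are > x.
New sorted list: [-12, -4, 3, 4, 6, 8, 13, 17, 25, 31, 32]
New median = 8

Answer: 8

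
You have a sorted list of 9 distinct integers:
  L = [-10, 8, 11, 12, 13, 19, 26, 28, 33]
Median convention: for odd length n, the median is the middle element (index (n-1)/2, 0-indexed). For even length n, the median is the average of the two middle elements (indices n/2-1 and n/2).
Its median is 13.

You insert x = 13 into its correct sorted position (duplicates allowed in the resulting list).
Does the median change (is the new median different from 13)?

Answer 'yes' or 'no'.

Old median = 13
Insert x = 13
New median = 13
Changed? no

Answer: no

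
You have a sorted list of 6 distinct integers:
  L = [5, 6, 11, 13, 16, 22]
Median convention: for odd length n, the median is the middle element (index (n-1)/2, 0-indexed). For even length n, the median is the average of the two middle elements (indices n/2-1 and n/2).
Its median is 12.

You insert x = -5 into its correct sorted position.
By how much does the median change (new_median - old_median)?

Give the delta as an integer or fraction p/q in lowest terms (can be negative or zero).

Answer: -1

Derivation:
Old median = 12
After inserting x = -5: new sorted = [-5, 5, 6, 11, 13, 16, 22]
New median = 11
Delta = 11 - 12 = -1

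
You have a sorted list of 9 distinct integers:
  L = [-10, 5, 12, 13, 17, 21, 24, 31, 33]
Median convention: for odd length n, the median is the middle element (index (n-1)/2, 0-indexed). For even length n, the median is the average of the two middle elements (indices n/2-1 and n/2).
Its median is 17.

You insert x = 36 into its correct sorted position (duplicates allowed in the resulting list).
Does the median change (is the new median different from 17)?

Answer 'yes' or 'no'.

Answer: yes

Derivation:
Old median = 17
Insert x = 36
New median = 19
Changed? yes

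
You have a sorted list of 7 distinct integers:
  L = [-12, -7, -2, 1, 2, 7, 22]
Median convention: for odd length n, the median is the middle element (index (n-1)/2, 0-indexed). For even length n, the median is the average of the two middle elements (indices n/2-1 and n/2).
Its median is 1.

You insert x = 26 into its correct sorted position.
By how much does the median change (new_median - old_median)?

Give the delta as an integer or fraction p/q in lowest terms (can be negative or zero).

Answer: 1/2

Derivation:
Old median = 1
After inserting x = 26: new sorted = [-12, -7, -2, 1, 2, 7, 22, 26]
New median = 3/2
Delta = 3/2 - 1 = 1/2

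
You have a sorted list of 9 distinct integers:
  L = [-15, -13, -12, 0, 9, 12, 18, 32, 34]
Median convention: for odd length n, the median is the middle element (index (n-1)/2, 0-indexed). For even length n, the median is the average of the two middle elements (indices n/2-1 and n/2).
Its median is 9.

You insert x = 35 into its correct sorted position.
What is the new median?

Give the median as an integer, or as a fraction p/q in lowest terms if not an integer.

Old list (sorted, length 9): [-15, -13, -12, 0, 9, 12, 18, 32, 34]
Old median = 9
Insert x = 35
Old length odd (9). Middle was index 4 = 9.
New length even (10). New median = avg of two middle elements.
x = 35: 9 elements are < x, 0 elements are > x.
New sorted list: [-15, -13, -12, 0, 9, 12, 18, 32, 34, 35]
New median = 21/2

Answer: 21/2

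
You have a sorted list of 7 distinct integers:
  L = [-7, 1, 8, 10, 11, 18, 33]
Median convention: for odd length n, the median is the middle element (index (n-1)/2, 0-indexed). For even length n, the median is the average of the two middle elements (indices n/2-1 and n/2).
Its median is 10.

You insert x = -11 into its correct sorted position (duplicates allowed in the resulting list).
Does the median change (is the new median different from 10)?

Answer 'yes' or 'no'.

Old median = 10
Insert x = -11
New median = 9
Changed? yes

Answer: yes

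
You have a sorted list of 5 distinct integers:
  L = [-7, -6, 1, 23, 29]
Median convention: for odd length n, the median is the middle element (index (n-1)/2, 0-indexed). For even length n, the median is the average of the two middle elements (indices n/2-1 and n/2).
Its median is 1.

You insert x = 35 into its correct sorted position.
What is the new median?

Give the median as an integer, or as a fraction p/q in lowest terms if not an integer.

Old list (sorted, length 5): [-7, -6, 1, 23, 29]
Old median = 1
Insert x = 35
Old length odd (5). Middle was index 2 = 1.
New length even (6). New median = avg of two middle elements.
x = 35: 5 elements are < x, 0 elements are > x.
New sorted list: [-7, -6, 1, 23, 29, 35]
New median = 12

Answer: 12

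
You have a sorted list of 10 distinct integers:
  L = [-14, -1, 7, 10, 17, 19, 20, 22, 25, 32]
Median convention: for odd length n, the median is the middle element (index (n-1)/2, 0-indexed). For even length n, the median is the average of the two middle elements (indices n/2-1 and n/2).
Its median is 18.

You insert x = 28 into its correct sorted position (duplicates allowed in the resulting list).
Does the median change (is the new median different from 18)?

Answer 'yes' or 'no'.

Old median = 18
Insert x = 28
New median = 19
Changed? yes

Answer: yes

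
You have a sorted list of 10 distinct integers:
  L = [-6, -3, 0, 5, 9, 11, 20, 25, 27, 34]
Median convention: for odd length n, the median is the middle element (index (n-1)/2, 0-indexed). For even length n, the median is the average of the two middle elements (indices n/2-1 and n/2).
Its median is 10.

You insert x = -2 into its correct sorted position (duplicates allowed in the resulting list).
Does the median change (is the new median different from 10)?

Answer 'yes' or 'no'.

Answer: yes

Derivation:
Old median = 10
Insert x = -2
New median = 9
Changed? yes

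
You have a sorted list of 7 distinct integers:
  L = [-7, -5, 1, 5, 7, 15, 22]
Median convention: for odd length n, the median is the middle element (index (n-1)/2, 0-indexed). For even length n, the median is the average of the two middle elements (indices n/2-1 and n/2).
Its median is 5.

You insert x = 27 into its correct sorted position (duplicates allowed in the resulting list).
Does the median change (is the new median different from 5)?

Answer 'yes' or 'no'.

Old median = 5
Insert x = 27
New median = 6
Changed? yes

Answer: yes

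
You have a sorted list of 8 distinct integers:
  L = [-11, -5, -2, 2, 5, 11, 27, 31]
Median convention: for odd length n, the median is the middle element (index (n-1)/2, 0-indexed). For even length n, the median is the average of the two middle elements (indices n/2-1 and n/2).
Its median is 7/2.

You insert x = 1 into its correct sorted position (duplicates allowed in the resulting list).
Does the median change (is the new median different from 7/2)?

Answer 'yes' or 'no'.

Answer: yes

Derivation:
Old median = 7/2
Insert x = 1
New median = 2
Changed? yes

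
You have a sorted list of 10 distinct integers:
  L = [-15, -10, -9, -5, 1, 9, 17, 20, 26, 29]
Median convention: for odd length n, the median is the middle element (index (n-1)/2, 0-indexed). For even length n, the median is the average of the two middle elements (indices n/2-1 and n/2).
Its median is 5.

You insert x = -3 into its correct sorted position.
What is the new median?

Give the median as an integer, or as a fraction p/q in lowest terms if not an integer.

Answer: 1

Derivation:
Old list (sorted, length 10): [-15, -10, -9, -5, 1, 9, 17, 20, 26, 29]
Old median = 5
Insert x = -3
Old length even (10). Middle pair: indices 4,5 = 1,9.
New length odd (11). New median = single middle element.
x = -3: 4 elements are < x, 6 elements are > x.
New sorted list: [-15, -10, -9, -5, -3, 1, 9, 17, 20, 26, 29]
New median = 1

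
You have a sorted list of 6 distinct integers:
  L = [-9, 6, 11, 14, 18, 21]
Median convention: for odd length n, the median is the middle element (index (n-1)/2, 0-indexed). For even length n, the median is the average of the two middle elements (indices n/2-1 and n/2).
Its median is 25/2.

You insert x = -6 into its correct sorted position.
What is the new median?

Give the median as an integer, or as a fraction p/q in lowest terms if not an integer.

Answer: 11

Derivation:
Old list (sorted, length 6): [-9, 6, 11, 14, 18, 21]
Old median = 25/2
Insert x = -6
Old length even (6). Middle pair: indices 2,3 = 11,14.
New length odd (7). New median = single middle element.
x = -6: 1 elements are < x, 5 elements are > x.
New sorted list: [-9, -6, 6, 11, 14, 18, 21]
New median = 11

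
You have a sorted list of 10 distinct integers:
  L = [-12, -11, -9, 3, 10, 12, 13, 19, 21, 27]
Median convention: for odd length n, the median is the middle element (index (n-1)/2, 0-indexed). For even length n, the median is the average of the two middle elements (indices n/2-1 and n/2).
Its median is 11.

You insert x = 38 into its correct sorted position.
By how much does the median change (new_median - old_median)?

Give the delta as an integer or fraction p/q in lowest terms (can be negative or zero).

Old median = 11
After inserting x = 38: new sorted = [-12, -11, -9, 3, 10, 12, 13, 19, 21, 27, 38]
New median = 12
Delta = 12 - 11 = 1

Answer: 1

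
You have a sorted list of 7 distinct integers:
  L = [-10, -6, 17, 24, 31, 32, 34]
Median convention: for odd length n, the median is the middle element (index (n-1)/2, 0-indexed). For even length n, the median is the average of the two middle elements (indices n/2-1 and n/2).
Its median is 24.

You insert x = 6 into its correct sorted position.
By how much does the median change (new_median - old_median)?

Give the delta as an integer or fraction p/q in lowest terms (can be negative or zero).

Answer: -7/2

Derivation:
Old median = 24
After inserting x = 6: new sorted = [-10, -6, 6, 17, 24, 31, 32, 34]
New median = 41/2
Delta = 41/2 - 24 = -7/2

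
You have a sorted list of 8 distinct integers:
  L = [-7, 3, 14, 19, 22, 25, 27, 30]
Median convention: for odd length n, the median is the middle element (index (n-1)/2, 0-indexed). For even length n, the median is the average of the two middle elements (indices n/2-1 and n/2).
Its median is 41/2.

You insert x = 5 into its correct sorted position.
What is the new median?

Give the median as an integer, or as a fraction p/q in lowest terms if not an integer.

Answer: 19

Derivation:
Old list (sorted, length 8): [-7, 3, 14, 19, 22, 25, 27, 30]
Old median = 41/2
Insert x = 5
Old length even (8). Middle pair: indices 3,4 = 19,22.
New length odd (9). New median = single middle element.
x = 5: 2 elements are < x, 6 elements are > x.
New sorted list: [-7, 3, 5, 14, 19, 22, 25, 27, 30]
New median = 19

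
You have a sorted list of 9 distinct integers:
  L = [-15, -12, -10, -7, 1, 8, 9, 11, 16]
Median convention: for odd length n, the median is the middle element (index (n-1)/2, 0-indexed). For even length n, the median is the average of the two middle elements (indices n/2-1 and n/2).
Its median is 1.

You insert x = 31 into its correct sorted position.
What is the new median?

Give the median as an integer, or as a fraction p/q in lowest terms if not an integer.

Answer: 9/2

Derivation:
Old list (sorted, length 9): [-15, -12, -10, -7, 1, 8, 9, 11, 16]
Old median = 1
Insert x = 31
Old length odd (9). Middle was index 4 = 1.
New length even (10). New median = avg of two middle elements.
x = 31: 9 elements are < x, 0 elements are > x.
New sorted list: [-15, -12, -10, -7, 1, 8, 9, 11, 16, 31]
New median = 9/2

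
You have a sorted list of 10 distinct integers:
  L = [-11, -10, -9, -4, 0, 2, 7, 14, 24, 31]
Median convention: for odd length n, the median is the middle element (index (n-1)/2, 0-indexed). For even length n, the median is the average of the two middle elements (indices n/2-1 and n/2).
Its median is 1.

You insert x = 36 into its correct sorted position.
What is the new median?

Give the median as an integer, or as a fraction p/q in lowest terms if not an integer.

Answer: 2

Derivation:
Old list (sorted, length 10): [-11, -10, -9, -4, 0, 2, 7, 14, 24, 31]
Old median = 1
Insert x = 36
Old length even (10). Middle pair: indices 4,5 = 0,2.
New length odd (11). New median = single middle element.
x = 36: 10 elements are < x, 0 elements are > x.
New sorted list: [-11, -10, -9, -4, 0, 2, 7, 14, 24, 31, 36]
New median = 2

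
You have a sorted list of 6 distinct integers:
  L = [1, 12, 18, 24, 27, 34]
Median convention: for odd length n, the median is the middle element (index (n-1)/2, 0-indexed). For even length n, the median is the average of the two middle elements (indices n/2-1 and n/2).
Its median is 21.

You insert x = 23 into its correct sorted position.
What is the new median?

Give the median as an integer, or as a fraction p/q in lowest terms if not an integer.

Answer: 23

Derivation:
Old list (sorted, length 6): [1, 12, 18, 24, 27, 34]
Old median = 21
Insert x = 23
Old length even (6). Middle pair: indices 2,3 = 18,24.
New length odd (7). New median = single middle element.
x = 23: 3 elements are < x, 3 elements are > x.
New sorted list: [1, 12, 18, 23, 24, 27, 34]
New median = 23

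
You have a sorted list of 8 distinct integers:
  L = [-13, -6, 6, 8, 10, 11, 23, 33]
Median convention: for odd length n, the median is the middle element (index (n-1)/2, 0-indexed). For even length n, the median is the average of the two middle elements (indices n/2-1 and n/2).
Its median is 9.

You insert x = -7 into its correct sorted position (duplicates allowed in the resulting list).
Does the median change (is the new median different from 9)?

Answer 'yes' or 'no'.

Answer: yes

Derivation:
Old median = 9
Insert x = -7
New median = 8
Changed? yes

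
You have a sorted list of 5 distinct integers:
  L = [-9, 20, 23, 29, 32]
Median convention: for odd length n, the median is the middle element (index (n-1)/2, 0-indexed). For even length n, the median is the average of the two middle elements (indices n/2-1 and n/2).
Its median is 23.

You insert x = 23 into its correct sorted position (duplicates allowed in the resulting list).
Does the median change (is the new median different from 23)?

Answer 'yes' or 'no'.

Old median = 23
Insert x = 23
New median = 23
Changed? no

Answer: no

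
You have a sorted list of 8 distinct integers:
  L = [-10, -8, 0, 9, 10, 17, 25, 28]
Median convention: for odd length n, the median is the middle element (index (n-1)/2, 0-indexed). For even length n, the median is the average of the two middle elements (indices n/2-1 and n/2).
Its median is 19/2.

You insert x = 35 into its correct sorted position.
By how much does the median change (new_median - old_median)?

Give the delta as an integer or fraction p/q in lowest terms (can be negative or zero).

Old median = 19/2
After inserting x = 35: new sorted = [-10, -8, 0, 9, 10, 17, 25, 28, 35]
New median = 10
Delta = 10 - 19/2 = 1/2

Answer: 1/2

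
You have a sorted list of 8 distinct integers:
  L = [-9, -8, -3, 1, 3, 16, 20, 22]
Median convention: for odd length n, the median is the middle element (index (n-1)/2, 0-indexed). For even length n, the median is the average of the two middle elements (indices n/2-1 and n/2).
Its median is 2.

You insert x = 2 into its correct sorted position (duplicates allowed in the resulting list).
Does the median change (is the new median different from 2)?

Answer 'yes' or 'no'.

Answer: no

Derivation:
Old median = 2
Insert x = 2
New median = 2
Changed? no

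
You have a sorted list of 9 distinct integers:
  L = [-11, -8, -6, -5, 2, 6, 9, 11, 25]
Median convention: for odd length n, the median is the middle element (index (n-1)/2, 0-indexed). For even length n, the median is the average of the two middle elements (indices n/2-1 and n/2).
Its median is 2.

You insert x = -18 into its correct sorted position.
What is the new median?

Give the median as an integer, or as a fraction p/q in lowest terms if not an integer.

Answer: -3/2

Derivation:
Old list (sorted, length 9): [-11, -8, -6, -5, 2, 6, 9, 11, 25]
Old median = 2
Insert x = -18
Old length odd (9). Middle was index 4 = 2.
New length even (10). New median = avg of two middle elements.
x = -18: 0 elements are < x, 9 elements are > x.
New sorted list: [-18, -11, -8, -6, -5, 2, 6, 9, 11, 25]
New median = -3/2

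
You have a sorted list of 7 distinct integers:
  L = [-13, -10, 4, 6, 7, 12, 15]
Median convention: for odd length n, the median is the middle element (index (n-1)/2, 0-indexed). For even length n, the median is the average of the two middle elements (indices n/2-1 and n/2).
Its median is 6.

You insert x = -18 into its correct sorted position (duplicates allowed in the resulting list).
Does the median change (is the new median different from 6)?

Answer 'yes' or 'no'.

Old median = 6
Insert x = -18
New median = 5
Changed? yes

Answer: yes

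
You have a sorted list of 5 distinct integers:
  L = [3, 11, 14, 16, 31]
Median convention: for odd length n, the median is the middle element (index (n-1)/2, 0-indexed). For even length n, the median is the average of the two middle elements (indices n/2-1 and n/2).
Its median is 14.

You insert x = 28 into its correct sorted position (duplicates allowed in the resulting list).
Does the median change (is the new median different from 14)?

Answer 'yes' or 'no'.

Answer: yes

Derivation:
Old median = 14
Insert x = 28
New median = 15
Changed? yes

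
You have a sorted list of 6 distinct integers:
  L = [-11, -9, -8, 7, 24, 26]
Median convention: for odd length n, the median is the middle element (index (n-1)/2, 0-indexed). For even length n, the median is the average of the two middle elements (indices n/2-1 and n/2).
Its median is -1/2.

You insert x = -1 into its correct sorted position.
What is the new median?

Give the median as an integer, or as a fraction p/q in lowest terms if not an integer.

Answer: -1

Derivation:
Old list (sorted, length 6): [-11, -9, -8, 7, 24, 26]
Old median = -1/2
Insert x = -1
Old length even (6). Middle pair: indices 2,3 = -8,7.
New length odd (7). New median = single middle element.
x = -1: 3 elements are < x, 3 elements are > x.
New sorted list: [-11, -9, -8, -1, 7, 24, 26]
New median = -1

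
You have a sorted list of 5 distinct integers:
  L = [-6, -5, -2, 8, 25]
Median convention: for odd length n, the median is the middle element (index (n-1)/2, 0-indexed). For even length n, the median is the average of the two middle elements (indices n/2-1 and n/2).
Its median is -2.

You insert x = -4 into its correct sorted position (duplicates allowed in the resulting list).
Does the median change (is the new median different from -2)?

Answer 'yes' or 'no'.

Answer: yes

Derivation:
Old median = -2
Insert x = -4
New median = -3
Changed? yes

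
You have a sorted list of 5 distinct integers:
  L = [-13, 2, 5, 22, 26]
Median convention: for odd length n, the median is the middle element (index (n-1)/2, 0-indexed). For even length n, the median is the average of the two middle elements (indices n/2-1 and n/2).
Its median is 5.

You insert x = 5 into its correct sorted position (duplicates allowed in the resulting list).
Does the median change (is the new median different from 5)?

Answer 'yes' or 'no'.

Answer: no

Derivation:
Old median = 5
Insert x = 5
New median = 5
Changed? no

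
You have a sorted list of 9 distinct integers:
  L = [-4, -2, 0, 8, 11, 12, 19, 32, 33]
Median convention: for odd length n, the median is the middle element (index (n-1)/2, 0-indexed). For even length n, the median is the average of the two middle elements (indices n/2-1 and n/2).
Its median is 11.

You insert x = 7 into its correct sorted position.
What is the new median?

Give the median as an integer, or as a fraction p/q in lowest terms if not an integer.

Old list (sorted, length 9): [-4, -2, 0, 8, 11, 12, 19, 32, 33]
Old median = 11
Insert x = 7
Old length odd (9). Middle was index 4 = 11.
New length even (10). New median = avg of two middle elements.
x = 7: 3 elements are < x, 6 elements are > x.
New sorted list: [-4, -2, 0, 7, 8, 11, 12, 19, 32, 33]
New median = 19/2

Answer: 19/2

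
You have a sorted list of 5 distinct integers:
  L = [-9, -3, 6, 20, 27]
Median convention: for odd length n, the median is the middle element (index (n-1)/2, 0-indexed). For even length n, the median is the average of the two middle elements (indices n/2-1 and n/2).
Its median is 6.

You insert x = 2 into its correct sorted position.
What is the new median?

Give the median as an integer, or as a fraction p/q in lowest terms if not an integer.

Old list (sorted, length 5): [-9, -3, 6, 20, 27]
Old median = 6
Insert x = 2
Old length odd (5). Middle was index 2 = 6.
New length even (6). New median = avg of two middle elements.
x = 2: 2 elements are < x, 3 elements are > x.
New sorted list: [-9, -3, 2, 6, 20, 27]
New median = 4

Answer: 4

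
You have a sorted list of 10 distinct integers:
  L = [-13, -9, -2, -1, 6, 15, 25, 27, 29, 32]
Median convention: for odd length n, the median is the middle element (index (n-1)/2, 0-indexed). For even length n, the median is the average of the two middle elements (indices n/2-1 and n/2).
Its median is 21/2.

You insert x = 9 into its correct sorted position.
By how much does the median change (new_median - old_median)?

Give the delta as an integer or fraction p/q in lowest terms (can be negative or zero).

Old median = 21/2
After inserting x = 9: new sorted = [-13, -9, -2, -1, 6, 9, 15, 25, 27, 29, 32]
New median = 9
Delta = 9 - 21/2 = -3/2

Answer: -3/2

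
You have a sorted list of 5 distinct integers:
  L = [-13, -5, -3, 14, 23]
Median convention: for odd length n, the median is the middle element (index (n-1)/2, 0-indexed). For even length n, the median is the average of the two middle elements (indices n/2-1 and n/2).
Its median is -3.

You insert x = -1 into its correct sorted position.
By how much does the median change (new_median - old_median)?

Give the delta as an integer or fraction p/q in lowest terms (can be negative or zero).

Answer: 1

Derivation:
Old median = -3
After inserting x = -1: new sorted = [-13, -5, -3, -1, 14, 23]
New median = -2
Delta = -2 - -3 = 1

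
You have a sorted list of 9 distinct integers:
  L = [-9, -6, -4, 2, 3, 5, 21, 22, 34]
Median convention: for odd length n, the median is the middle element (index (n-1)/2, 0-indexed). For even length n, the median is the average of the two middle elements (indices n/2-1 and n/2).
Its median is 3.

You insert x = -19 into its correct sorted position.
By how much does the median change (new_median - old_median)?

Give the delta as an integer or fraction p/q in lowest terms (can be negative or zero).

Answer: -1/2

Derivation:
Old median = 3
After inserting x = -19: new sorted = [-19, -9, -6, -4, 2, 3, 5, 21, 22, 34]
New median = 5/2
Delta = 5/2 - 3 = -1/2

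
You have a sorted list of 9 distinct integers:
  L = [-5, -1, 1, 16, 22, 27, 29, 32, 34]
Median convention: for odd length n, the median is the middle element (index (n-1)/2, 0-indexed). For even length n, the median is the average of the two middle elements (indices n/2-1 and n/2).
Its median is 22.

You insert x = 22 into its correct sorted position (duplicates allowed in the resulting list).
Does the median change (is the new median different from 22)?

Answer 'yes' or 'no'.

Answer: no

Derivation:
Old median = 22
Insert x = 22
New median = 22
Changed? no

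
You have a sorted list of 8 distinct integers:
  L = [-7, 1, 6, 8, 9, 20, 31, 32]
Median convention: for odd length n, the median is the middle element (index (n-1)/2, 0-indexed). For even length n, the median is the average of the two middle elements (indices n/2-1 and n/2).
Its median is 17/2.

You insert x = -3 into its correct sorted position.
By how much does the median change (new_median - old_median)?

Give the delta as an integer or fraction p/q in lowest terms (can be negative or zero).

Answer: -1/2

Derivation:
Old median = 17/2
After inserting x = -3: new sorted = [-7, -3, 1, 6, 8, 9, 20, 31, 32]
New median = 8
Delta = 8 - 17/2 = -1/2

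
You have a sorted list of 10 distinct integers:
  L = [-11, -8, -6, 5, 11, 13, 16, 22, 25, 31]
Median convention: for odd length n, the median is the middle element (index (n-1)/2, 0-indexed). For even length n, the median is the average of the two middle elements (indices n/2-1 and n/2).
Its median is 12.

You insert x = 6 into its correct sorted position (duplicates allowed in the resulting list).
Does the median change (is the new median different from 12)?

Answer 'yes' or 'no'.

Old median = 12
Insert x = 6
New median = 11
Changed? yes

Answer: yes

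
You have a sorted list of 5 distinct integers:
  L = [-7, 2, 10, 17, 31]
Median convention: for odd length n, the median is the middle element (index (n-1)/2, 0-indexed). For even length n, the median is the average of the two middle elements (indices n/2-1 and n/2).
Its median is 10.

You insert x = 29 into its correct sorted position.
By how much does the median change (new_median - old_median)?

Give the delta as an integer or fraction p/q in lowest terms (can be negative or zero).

Old median = 10
After inserting x = 29: new sorted = [-7, 2, 10, 17, 29, 31]
New median = 27/2
Delta = 27/2 - 10 = 7/2

Answer: 7/2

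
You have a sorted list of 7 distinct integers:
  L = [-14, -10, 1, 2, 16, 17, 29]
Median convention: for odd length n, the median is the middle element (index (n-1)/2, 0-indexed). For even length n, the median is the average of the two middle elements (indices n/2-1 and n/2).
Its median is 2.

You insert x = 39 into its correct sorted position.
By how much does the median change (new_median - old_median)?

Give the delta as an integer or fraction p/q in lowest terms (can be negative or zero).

Old median = 2
After inserting x = 39: new sorted = [-14, -10, 1, 2, 16, 17, 29, 39]
New median = 9
Delta = 9 - 2 = 7

Answer: 7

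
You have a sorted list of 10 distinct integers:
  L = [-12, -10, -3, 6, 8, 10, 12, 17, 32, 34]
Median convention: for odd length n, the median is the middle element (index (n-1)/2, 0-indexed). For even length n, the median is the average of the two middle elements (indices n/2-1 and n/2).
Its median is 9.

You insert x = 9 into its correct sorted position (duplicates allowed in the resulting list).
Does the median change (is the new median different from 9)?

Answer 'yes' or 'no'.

Answer: no

Derivation:
Old median = 9
Insert x = 9
New median = 9
Changed? no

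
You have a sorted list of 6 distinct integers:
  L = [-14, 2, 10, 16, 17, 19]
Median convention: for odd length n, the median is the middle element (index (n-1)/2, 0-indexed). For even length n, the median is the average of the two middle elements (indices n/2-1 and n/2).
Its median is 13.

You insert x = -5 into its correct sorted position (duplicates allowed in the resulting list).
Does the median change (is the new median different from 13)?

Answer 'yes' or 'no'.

Answer: yes

Derivation:
Old median = 13
Insert x = -5
New median = 10
Changed? yes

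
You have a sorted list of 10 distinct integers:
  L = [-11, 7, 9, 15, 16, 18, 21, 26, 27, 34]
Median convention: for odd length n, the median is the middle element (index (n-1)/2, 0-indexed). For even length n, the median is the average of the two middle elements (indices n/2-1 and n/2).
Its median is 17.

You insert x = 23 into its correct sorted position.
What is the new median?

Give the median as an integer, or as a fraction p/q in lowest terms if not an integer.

Old list (sorted, length 10): [-11, 7, 9, 15, 16, 18, 21, 26, 27, 34]
Old median = 17
Insert x = 23
Old length even (10). Middle pair: indices 4,5 = 16,18.
New length odd (11). New median = single middle element.
x = 23: 7 elements are < x, 3 elements are > x.
New sorted list: [-11, 7, 9, 15, 16, 18, 21, 23, 26, 27, 34]
New median = 18

Answer: 18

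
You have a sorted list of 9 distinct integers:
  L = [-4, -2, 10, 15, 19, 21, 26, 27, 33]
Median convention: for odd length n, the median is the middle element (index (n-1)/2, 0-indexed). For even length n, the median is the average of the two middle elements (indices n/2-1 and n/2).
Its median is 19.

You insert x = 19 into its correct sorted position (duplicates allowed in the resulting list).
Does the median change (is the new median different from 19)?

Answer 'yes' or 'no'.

Answer: no

Derivation:
Old median = 19
Insert x = 19
New median = 19
Changed? no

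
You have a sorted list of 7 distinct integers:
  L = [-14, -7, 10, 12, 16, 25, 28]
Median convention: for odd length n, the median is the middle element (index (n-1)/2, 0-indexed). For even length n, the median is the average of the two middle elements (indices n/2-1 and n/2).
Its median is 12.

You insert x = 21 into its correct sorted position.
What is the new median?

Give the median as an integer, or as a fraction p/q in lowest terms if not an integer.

Answer: 14

Derivation:
Old list (sorted, length 7): [-14, -7, 10, 12, 16, 25, 28]
Old median = 12
Insert x = 21
Old length odd (7). Middle was index 3 = 12.
New length even (8). New median = avg of two middle elements.
x = 21: 5 elements are < x, 2 elements are > x.
New sorted list: [-14, -7, 10, 12, 16, 21, 25, 28]
New median = 14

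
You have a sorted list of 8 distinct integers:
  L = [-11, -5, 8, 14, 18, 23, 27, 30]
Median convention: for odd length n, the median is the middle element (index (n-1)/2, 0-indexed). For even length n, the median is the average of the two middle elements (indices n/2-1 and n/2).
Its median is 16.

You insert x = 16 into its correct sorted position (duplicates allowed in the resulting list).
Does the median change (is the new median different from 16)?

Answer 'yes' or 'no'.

Old median = 16
Insert x = 16
New median = 16
Changed? no

Answer: no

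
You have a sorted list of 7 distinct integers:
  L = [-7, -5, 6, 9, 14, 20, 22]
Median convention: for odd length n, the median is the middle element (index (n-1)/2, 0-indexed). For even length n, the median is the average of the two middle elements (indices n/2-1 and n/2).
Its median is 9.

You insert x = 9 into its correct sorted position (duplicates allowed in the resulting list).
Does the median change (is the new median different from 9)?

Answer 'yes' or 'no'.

Old median = 9
Insert x = 9
New median = 9
Changed? no

Answer: no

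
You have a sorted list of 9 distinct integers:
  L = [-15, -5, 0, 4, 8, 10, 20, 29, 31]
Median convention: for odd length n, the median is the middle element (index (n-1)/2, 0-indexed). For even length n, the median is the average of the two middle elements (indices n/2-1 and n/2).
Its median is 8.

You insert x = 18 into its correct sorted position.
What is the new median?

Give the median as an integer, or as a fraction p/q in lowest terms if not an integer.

Old list (sorted, length 9): [-15, -5, 0, 4, 8, 10, 20, 29, 31]
Old median = 8
Insert x = 18
Old length odd (9). Middle was index 4 = 8.
New length even (10). New median = avg of two middle elements.
x = 18: 6 elements are < x, 3 elements are > x.
New sorted list: [-15, -5, 0, 4, 8, 10, 18, 20, 29, 31]
New median = 9

Answer: 9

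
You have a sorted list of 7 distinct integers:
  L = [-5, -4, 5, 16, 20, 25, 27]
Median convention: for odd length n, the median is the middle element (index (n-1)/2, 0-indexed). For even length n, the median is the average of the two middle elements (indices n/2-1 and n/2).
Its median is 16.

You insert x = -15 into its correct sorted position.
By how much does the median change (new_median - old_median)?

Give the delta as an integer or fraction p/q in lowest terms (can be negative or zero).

Answer: -11/2

Derivation:
Old median = 16
After inserting x = -15: new sorted = [-15, -5, -4, 5, 16, 20, 25, 27]
New median = 21/2
Delta = 21/2 - 16 = -11/2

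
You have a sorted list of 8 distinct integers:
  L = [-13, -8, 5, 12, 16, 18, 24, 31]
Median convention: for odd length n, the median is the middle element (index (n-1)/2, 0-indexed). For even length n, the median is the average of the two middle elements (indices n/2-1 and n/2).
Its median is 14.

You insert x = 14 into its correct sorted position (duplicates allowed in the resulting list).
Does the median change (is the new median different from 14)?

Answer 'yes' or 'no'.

Old median = 14
Insert x = 14
New median = 14
Changed? no

Answer: no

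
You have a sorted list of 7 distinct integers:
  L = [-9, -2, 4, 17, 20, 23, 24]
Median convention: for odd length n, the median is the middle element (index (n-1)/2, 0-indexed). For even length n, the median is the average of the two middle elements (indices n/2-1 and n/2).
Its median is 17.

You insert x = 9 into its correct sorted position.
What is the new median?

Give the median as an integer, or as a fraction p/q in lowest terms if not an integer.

Old list (sorted, length 7): [-9, -2, 4, 17, 20, 23, 24]
Old median = 17
Insert x = 9
Old length odd (7). Middle was index 3 = 17.
New length even (8). New median = avg of two middle elements.
x = 9: 3 elements are < x, 4 elements are > x.
New sorted list: [-9, -2, 4, 9, 17, 20, 23, 24]
New median = 13

Answer: 13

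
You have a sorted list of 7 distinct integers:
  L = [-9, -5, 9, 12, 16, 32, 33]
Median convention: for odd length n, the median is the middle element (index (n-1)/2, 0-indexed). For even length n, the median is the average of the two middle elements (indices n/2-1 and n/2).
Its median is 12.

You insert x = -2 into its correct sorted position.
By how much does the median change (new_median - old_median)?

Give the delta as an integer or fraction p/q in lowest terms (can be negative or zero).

Answer: -3/2

Derivation:
Old median = 12
After inserting x = -2: new sorted = [-9, -5, -2, 9, 12, 16, 32, 33]
New median = 21/2
Delta = 21/2 - 12 = -3/2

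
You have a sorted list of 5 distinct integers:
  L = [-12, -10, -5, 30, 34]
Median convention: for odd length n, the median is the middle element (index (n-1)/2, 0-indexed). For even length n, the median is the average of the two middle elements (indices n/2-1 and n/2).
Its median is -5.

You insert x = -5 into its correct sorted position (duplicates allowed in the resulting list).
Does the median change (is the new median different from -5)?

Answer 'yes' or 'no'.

Answer: no

Derivation:
Old median = -5
Insert x = -5
New median = -5
Changed? no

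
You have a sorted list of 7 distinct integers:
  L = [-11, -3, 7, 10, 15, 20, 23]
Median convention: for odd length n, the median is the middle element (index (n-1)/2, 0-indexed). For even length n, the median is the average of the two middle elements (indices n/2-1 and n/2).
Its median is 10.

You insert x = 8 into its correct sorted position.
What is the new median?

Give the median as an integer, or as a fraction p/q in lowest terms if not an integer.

Answer: 9

Derivation:
Old list (sorted, length 7): [-11, -3, 7, 10, 15, 20, 23]
Old median = 10
Insert x = 8
Old length odd (7). Middle was index 3 = 10.
New length even (8). New median = avg of two middle elements.
x = 8: 3 elements are < x, 4 elements are > x.
New sorted list: [-11, -3, 7, 8, 10, 15, 20, 23]
New median = 9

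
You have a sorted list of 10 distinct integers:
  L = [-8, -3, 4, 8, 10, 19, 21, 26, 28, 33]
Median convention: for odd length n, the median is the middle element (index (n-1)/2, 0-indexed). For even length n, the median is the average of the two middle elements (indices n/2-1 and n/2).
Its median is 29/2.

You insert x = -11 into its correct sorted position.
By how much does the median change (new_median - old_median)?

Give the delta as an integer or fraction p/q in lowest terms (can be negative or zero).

Old median = 29/2
After inserting x = -11: new sorted = [-11, -8, -3, 4, 8, 10, 19, 21, 26, 28, 33]
New median = 10
Delta = 10 - 29/2 = -9/2

Answer: -9/2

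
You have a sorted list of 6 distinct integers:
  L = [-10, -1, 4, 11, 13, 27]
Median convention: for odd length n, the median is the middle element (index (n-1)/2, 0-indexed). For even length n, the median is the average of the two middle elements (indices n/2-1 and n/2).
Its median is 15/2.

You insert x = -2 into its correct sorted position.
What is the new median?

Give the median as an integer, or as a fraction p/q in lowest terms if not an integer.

Old list (sorted, length 6): [-10, -1, 4, 11, 13, 27]
Old median = 15/2
Insert x = -2
Old length even (6). Middle pair: indices 2,3 = 4,11.
New length odd (7). New median = single middle element.
x = -2: 1 elements are < x, 5 elements are > x.
New sorted list: [-10, -2, -1, 4, 11, 13, 27]
New median = 4

Answer: 4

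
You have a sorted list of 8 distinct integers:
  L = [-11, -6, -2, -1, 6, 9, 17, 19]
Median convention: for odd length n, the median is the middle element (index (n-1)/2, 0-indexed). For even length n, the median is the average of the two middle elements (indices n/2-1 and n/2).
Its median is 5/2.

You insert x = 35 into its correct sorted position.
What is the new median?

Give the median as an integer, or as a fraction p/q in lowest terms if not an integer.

Old list (sorted, length 8): [-11, -6, -2, -1, 6, 9, 17, 19]
Old median = 5/2
Insert x = 35
Old length even (8). Middle pair: indices 3,4 = -1,6.
New length odd (9). New median = single middle element.
x = 35: 8 elements are < x, 0 elements are > x.
New sorted list: [-11, -6, -2, -1, 6, 9, 17, 19, 35]
New median = 6

Answer: 6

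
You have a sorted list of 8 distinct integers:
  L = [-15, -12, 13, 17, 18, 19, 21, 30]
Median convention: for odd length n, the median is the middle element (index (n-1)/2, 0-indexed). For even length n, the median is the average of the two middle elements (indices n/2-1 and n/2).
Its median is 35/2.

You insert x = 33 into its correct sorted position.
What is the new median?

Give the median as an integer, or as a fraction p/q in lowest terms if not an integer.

Old list (sorted, length 8): [-15, -12, 13, 17, 18, 19, 21, 30]
Old median = 35/2
Insert x = 33
Old length even (8). Middle pair: indices 3,4 = 17,18.
New length odd (9). New median = single middle element.
x = 33: 8 elements are < x, 0 elements are > x.
New sorted list: [-15, -12, 13, 17, 18, 19, 21, 30, 33]
New median = 18

Answer: 18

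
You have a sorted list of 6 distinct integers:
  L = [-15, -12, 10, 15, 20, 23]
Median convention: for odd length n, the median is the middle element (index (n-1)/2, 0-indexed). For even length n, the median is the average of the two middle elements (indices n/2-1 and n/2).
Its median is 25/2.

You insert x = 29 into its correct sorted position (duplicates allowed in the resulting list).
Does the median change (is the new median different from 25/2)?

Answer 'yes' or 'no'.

Answer: yes

Derivation:
Old median = 25/2
Insert x = 29
New median = 15
Changed? yes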